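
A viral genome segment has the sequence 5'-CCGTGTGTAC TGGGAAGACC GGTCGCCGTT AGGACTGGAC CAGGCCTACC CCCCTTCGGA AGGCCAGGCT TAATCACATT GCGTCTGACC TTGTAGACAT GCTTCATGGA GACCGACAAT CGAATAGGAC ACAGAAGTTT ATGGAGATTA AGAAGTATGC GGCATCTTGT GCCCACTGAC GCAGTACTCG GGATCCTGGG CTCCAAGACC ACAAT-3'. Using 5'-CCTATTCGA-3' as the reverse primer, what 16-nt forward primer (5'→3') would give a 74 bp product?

The reverse primer's reverse complement TCGAATAGG matches the template at positions 120–128, so the product ends at position 128.
A 74 bp product then starts at position 128 − 74 + 1 = 55.
The forward primer is identical to the top strand there: TTCGGAAGGCCAGGCT.

5'-TTCGGAAGGCCAGGCT-3'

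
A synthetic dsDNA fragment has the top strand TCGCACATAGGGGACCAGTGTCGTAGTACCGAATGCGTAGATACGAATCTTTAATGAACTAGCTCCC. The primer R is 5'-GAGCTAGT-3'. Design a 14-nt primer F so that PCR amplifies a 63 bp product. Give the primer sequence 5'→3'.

The reverse primer's reverse complement ACTAGCTC matches the template at positions 58–65, so the product ends at position 65.
A 63 bp product then starts at position 65 − 63 + 1 = 3.
The forward primer is identical to the top strand there: GCACATAGGGGACC.

5'-GCACATAGGGGACC-3'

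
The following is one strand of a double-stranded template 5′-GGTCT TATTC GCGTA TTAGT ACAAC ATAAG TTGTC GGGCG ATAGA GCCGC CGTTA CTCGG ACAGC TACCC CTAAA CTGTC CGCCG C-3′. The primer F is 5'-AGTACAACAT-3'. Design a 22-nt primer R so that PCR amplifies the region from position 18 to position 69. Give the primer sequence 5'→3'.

The product's 3' end on the top strand is position 69.
The reverse primer anneals to the top strand over positions 48–69, i.e. to CGCCGTTACTCGGACAGCTACC.
Its sequence written 5'→3' is the reverse complement: GGTAGCTGTCCGAGTAACGGCG.

5'-GGTAGCTGTCCGAGTAACGGCG-3'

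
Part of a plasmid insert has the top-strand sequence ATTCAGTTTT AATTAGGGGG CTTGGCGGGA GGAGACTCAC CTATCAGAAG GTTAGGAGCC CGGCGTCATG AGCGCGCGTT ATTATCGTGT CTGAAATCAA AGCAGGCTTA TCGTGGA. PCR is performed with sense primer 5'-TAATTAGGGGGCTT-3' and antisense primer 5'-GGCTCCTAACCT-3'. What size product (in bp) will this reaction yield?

Scanning the template, TAATTAGGGGGCTT occurs at positions 10–23; this primer anneals to the bottom strand there with its 3' end pointing downstream.
Reverse complement of the reverse primer: AGGTTAGGAGCC. This occurs on the top strand at positions 49–60.
Product length = (reverse-primer end) − (forward-primer start) + 1 = 60 − 10 + 1 = 51 bp.

51 bp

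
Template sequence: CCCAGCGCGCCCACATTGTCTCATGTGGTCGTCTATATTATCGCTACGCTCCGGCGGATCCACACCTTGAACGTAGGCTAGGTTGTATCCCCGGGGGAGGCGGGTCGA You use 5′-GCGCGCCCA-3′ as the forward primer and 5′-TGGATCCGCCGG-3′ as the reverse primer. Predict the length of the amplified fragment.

58 bp

Forward primer GCGCGCCCA is found on the top strand at positions 5–13.
Reverse complement of the reverse primer: CCGGCGGATCCA. This occurs on the top strand at positions 51–62.
The product runs from position 5 to position 62, so its length is 62 − 5 + 1 = 58 bp.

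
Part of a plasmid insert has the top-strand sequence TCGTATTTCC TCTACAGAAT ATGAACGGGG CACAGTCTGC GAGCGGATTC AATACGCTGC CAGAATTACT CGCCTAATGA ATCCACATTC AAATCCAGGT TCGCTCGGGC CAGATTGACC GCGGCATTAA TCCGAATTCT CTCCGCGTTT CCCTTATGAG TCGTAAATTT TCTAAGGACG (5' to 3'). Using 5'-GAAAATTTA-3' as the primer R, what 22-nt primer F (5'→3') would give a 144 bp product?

The reverse primer's reverse complement TAAATTTTC matches the template at positions 164–172, so the product ends at position 172.
A 144 bp product then starts at position 172 − 144 + 1 = 29.
The forward primer is identical to the top strand there: GGCACAGTCTGCGAGCGGATTC.

5'-GGCACAGTCTGCGAGCGGATTC-3'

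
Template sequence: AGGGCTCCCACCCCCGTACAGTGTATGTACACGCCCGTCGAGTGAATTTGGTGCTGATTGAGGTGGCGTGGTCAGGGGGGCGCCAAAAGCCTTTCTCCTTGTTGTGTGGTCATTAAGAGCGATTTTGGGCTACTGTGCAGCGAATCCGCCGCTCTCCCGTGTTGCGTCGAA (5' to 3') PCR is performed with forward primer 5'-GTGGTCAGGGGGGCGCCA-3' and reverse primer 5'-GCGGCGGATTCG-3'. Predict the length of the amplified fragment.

85 bp

The forward primer matches the template at positions 68–85.
The reverse primer's reverse complement is CGAATCCGCCGC, which matches the template at positions 141–152.
The product runs from position 68 to position 152, so its length is 152 − 68 + 1 = 85 bp.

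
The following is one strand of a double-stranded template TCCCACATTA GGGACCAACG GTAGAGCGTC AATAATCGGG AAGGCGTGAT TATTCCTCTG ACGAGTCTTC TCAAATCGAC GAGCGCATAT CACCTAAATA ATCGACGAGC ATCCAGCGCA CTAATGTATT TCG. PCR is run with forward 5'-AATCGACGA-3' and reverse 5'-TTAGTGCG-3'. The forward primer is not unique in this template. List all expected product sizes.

The forward primer AATCGACGA matches the top strand at positions 74–82, 100–108.
The reverse primer's reverse complement is CGCACTAA, matching at positions 117–124.
Each forward site pairs with the reverse site to give a product ending at position 124: sizes 51, 25 bp.

51 bp, 25 bp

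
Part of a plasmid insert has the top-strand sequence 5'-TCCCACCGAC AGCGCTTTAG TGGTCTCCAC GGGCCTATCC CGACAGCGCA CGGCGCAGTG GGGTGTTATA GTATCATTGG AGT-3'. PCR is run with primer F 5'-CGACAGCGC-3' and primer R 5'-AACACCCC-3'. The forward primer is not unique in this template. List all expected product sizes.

The forward primer CGACAGCGC matches the top strand at positions 7–15, 41–49.
The reverse primer's reverse complement is GGGGTGTT, matching at positions 60–67.
Each forward site pairs with the reverse site to give a product ending at position 67: sizes 61, 27 bp.

61 bp, 27 bp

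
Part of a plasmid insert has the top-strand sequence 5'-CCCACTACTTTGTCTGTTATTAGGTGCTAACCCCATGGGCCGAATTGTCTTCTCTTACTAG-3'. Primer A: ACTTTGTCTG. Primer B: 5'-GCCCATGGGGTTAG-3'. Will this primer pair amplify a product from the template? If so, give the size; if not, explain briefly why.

Primer A (ACTTTGTCTG) matches the top strand at positions 7–16; it acts as a forward primer.
Primer B's reverse complement is CTAACCCCATGGGC, matching the top strand at positions 27–40; it acts as a reverse primer.
The 3' ends face each other across positions 7–40, giving a 34 bp product.

Yes — a 34 bp product.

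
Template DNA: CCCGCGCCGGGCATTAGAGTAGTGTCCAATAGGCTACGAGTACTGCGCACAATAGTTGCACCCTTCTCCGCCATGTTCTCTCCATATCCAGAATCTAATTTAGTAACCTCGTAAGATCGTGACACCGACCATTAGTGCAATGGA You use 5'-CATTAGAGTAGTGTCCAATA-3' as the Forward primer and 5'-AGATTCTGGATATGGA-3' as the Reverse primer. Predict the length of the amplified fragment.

Forward primer CATTAGAGTAGTGTCCAATA is found on the top strand at positions 12–31.
Reverse complement of the reverse primer: TCCATATCCAGAATCT. This occurs on the top strand at positions 81–96.
Product length = (reverse-primer end) − (forward-primer start) + 1 = 96 − 12 + 1 = 85 bp.

85 bp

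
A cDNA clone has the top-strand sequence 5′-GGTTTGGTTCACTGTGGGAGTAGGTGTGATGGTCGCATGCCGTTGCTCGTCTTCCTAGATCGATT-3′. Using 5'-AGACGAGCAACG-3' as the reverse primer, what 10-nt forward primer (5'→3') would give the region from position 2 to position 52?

5'-GTTTGGTTCA-3'

The reverse primer's reverse complement CGTTGCTCGTCT matches the template at positions 41–52; the product starts at position 2.
The forward primer is identical to the top strand over positions 2–11: GTTTGGTTCA.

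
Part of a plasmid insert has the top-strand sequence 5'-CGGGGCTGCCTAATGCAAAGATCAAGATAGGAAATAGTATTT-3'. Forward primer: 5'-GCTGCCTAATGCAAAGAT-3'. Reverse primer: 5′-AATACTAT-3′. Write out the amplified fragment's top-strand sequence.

5'-GCTGCCTAATGCAAAGATCAAGATAGGAAATAGTATT-3'

The forward primer matches the template at positions 5–22.
Reverse complement of the reverse primer: ATAGTATT. This occurs on the top strand at positions 34–41.
The product is the template from position 5 through 41 (37 bp).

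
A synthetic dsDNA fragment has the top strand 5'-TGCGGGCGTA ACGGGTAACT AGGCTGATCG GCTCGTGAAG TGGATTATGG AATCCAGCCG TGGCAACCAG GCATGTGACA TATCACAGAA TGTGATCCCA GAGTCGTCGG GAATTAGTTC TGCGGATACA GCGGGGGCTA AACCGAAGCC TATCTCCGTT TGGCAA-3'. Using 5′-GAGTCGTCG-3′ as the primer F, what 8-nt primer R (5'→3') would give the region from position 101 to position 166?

5'-TTGCCAAA-3'

The product's 3' end on the top strand is position 166.
The reverse primer anneals to the top strand over positions 159–166, i.e. to TTTGGCAA.
Its sequence written 5'→3' is the reverse complement: TTGCCAAA.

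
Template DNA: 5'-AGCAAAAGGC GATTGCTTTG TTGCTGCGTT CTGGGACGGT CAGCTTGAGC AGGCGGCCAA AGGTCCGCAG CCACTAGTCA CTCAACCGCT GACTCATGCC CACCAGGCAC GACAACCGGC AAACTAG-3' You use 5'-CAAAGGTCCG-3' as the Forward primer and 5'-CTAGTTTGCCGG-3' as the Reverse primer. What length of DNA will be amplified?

Scanning the template, CAAAGGTCCG occurs at positions 58–67; this primer anneals to the bottom strand there with its 3' end pointing downstream.
The reverse primer's reverse complement is CCGGCAAACTAG, which matches the template at positions 116–127.
The product runs from position 58 to position 127, so its length is 127 − 58 + 1 = 70 bp.

70 bp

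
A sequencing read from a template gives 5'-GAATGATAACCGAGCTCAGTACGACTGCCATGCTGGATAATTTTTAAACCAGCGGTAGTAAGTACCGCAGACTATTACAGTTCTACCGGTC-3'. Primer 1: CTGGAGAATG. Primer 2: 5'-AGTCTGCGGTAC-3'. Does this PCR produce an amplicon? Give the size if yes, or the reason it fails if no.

Primer 1 (CTGGAGAATG) does not match the top strand, and its reverse complement CATTCTCCAG does not match either.
With no annealing site for primer 1, no amplification occurs.

No product — primer 1 has no binding site in the template.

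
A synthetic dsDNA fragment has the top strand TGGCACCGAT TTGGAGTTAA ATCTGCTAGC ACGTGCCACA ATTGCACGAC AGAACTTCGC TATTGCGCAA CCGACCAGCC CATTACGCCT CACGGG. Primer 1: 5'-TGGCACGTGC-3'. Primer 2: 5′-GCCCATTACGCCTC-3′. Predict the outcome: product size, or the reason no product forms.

No product — the primers' 3' ends point away from each other.

Primer 1 (TGGCACGTGC) has reverse complement GCACGTGCCA, which matches the top strand at positions 29–38; primer 1 anneals to the top strand there with its 3' end pointing upstream toward position 29.
Primer 2 (GCCCATTACGCCTC) matches the top strand directly at positions 78–91; it anneals to the bottom strand with its 3' end pointing downstream toward position 91.
The 3' ends diverge (primer 1 extends toward position 1, primer 2 toward position 96), so the primers never converge on a shared product.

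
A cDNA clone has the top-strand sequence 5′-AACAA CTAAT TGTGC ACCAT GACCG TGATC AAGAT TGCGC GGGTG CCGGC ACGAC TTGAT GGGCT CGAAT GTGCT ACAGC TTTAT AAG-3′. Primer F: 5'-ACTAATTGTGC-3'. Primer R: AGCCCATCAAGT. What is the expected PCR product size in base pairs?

61 bp

Scanning the template, ACTAATTGTGC occurs at positions 5–15; this primer anneals to the bottom strand there with its 3' end pointing downstream.
Reverse complement of the reverse primer: ACTTGATGGGCT. This occurs on the top strand at positions 54–65.
Amplicon spans positions 5–65: 61 bp.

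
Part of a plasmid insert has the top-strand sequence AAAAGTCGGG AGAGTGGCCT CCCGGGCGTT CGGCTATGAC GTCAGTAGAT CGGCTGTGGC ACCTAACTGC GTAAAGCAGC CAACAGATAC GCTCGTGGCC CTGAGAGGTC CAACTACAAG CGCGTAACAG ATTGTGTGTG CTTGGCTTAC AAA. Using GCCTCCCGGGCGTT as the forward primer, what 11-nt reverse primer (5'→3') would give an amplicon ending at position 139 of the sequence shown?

The forward primer binds at positions 17–30; the product's 3' end on the top strand is position 139.
The reverse primer anneals to the top strand over positions 129–139, i.e. to AGATTGTGTGT.
Its sequence written 5'→3' is the reverse complement: ACACACAATCT.

5'-ACACACAATCT-3'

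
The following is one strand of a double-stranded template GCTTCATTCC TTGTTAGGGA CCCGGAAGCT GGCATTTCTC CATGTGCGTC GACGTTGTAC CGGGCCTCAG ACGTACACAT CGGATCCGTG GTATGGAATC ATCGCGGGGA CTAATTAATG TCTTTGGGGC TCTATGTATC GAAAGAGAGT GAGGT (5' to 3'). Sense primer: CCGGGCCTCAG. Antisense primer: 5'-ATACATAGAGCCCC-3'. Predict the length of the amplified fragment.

The forward primer matches the template at positions 60–70.
Reverse complement of the reverse primer: GGGGCTCTATGTAT. This occurs on the top strand at positions 126–139.
Amplicon spans positions 60–139: 80 bp.

80 bp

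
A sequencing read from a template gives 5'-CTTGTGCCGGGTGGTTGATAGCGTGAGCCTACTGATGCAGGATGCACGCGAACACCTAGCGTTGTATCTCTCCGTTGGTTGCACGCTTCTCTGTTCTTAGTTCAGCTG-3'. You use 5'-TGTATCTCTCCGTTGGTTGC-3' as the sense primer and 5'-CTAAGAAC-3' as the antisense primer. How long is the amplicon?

Scanning the template, TGTATCTCTCCGTTGGTTGC occurs at positions 63–82; this primer anneals to the bottom strand there with its 3' end pointing downstream.
The reverse primer's reverse complement is GTTCTTAG, which matches the template at positions 93–100.
Amplicon spans positions 63–100: 38 bp.

38 bp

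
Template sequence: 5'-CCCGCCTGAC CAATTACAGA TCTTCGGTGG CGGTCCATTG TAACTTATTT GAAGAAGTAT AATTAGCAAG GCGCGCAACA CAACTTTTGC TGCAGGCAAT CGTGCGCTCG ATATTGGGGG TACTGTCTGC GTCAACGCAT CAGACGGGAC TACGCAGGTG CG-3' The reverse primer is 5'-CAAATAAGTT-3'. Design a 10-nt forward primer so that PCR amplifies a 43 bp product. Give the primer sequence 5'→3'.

5'-ACCAATTACA-3'

The reverse primer's reverse complement AACTTATTTG matches the template at positions 42–51, so the product ends at position 51.
A 43 bp product then starts at position 51 − 43 + 1 = 9.
The forward primer is identical to the top strand there: ACCAATTACA.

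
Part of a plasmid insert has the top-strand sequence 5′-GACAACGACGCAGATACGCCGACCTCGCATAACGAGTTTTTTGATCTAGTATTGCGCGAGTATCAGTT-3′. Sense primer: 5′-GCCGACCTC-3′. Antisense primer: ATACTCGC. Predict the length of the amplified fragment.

46 bp

The forward primer matches the template at positions 18–26.
The reverse primer's reverse complement is GCGAGTAT, which matches the template at positions 56–63.
Product length = (reverse-primer end) − (forward-primer start) + 1 = 63 − 18 + 1 = 46 bp.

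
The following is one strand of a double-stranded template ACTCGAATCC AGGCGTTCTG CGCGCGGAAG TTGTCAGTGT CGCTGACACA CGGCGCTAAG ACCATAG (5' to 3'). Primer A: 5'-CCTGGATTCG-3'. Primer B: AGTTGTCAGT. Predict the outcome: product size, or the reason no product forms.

No product — the primers' 3' ends point away from each other.

Primer A (CCTGGATTCG) has reverse complement CGAATCCAGG, which matches the top strand at positions 4–13; primer A anneals to the top strand there with its 3' end pointing upstream toward position 4.
Primer B (AGTTGTCAGT) matches the top strand directly at positions 29–38; it anneals to the bottom strand with its 3' end pointing downstream toward position 38.
The 3' ends diverge (primer A extends toward position 1, primer B toward position 67), so the primers never converge on a shared product.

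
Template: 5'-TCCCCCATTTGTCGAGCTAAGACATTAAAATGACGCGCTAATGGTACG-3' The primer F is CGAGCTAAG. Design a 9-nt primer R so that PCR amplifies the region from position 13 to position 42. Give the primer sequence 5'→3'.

The product's 3' end on the top strand is position 42.
The reverse primer anneals to the top strand over positions 34–42, i.e. to CGCGCTAAT.
Its sequence written 5'→3' is the reverse complement: ATTAGCGCG.

5'-ATTAGCGCG-3'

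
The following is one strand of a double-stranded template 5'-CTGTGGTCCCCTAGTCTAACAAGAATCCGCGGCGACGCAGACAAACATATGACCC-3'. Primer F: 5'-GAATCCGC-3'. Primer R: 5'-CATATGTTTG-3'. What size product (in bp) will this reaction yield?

Scanning the template, GAATCCGC occurs at positions 23–30; this primer anneals to the bottom strand there with its 3' end pointing downstream.
Taking the reverse complement of CATATGTTTG gives CAAACATATG, found at positions 42–51 on the template; the primer anneals here to the top strand with its 3' end pointing upstream.
Amplicon spans positions 23–51: 29 bp.

29 bp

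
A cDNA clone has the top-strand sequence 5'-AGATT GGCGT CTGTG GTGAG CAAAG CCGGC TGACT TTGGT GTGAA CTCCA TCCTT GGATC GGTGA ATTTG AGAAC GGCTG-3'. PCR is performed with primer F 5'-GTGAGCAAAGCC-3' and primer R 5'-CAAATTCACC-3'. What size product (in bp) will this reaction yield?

55 bp

Forward primer GTGAGCAAAGCC is found on the top strand at positions 16–27.
Taking the reverse complement of CAAATTCACC gives GGTGAATTTG, found at positions 61–70 on the template; the primer anneals here to the top strand with its 3' end pointing upstream.
Amplicon spans positions 16–70: 55 bp.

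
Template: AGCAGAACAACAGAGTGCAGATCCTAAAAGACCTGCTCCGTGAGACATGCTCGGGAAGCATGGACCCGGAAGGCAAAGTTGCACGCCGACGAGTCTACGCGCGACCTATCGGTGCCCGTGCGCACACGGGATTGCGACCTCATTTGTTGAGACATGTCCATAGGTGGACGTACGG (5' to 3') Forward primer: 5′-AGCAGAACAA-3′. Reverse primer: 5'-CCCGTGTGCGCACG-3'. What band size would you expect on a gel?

The forward primer matches the template at positions 1–10.
Reverse complement of the reverse primer: CGTGCGCACACGGG. This occurs on the top strand at positions 117–130.
The product runs from position 1 to position 130, so its length is 130 − 1 + 1 = 130 bp.

130 bp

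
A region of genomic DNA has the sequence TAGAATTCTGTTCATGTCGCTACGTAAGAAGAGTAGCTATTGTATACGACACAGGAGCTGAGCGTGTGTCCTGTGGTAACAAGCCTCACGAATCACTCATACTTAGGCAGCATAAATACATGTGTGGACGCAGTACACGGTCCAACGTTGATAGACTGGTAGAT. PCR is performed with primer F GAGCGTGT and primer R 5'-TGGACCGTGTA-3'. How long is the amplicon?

Forward primer GAGCGTGT is found on the top strand at positions 60–67.
Taking the reverse complement of TGGACCGTGTA gives TACACGGTCCA, found at positions 134–144 on the template; the primer anneals here to the top strand with its 3' end pointing upstream.
Amplicon spans positions 60–144: 85 bp.

85 bp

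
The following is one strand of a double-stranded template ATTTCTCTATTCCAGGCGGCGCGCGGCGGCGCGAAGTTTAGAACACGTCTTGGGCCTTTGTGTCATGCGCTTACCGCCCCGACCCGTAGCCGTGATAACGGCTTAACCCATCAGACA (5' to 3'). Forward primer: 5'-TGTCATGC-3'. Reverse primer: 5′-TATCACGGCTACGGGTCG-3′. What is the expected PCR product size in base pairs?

Forward primer TGTCATGC is found on the top strand at positions 61–68.
The reverse primer's reverse complement is CGACCCGTAGCCGTGATA, which matches the template at positions 80–97.
The product runs from position 61 to position 97, so its length is 97 − 61 + 1 = 37 bp.

37 bp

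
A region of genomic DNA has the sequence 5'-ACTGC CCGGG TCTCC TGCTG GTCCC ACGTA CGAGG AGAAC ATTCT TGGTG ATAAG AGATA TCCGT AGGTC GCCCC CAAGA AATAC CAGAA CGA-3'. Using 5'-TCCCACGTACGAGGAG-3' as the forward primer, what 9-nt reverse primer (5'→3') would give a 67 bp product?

5'-CTGGTATTT-3'

The forward primer binds at positions 22–37, so a 67 bp product ends at position 22 + 67 − 1 = 88.
The reverse primer anneals to the top strand over positions 80–88, i.e. to AAATACCAG.
Its sequence written 5'→3' is the reverse complement: CTGGTATTT.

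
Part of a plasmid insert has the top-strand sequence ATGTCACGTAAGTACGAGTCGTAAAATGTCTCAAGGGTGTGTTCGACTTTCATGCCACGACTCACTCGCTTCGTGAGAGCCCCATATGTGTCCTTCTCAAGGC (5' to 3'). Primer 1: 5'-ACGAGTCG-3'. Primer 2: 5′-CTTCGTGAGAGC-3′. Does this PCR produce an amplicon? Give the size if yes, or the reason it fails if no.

No product — both primers anneal to the same strand and extend in the same direction.

Primer 1 (ACGAGTCG) matches the top strand at positions 14–21 (3' end points downstream).
Primer 2 (CTTCGTGAGAGC) also matches the top strand directly, at positions 69–80 — its reverse complement GCTCTCACGAAG is not present.
Both primers anneal to the bottom strand with 3' ends pointing the same way, so neither can prime synthesis back toward the other.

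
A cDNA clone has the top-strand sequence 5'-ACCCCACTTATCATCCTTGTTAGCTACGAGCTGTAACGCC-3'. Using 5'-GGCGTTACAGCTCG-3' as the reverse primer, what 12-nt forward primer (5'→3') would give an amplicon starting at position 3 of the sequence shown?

The reverse primer's reverse complement CGAGCTGTAACGCC matches the template at positions 27–40; the product starts at position 3.
The forward primer is identical to the top strand over positions 3–14: CCCACTTATCAT.

5'-CCCACTTATCAT-3'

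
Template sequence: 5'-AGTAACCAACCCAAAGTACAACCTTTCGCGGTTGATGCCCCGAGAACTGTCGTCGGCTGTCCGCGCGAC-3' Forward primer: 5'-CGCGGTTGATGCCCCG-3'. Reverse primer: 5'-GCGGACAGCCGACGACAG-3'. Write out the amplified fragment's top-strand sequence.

The forward primer matches the template at positions 27–42.
Taking the reverse complement of GCGGACAGCCGACGACAG gives CTGTCGTCGGCTGTCCGC, found at positions 47–64 on the template; the primer anneals here to the top strand with its 3' end pointing upstream.
The product is the template from position 27 through 64 (38 bp).

5'-CGCGGTTGATGCCCCGAGAACTGTCGTCGGCTGTCCGC-3'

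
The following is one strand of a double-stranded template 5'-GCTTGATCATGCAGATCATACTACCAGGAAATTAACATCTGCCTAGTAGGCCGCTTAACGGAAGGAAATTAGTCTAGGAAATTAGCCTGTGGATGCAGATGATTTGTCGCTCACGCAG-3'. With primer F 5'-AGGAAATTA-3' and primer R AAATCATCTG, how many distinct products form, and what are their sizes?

The forward primer AGGAAATTA matches the top strand at positions 26–34, 63–71, 76–84.
The reverse primer's reverse complement is CAGATGATTT, matching at positions 96–105.
Each forward site pairs with the reverse site to give a product ending at position 105: sizes 80, 43, 30 bp.

Three products: 80 bp, 43 bp, 30 bp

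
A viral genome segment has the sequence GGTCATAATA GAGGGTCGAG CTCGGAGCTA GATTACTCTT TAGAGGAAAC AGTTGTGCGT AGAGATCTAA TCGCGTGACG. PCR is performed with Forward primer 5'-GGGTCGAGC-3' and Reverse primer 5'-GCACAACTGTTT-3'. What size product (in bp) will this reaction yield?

46 bp

Forward primer GGGTCGAGC is found on the top strand at positions 13–21.
The reverse primer's reverse complement is AAACAGTTGTGC, which matches the template at positions 47–58.
Amplicon spans positions 13–58: 46 bp.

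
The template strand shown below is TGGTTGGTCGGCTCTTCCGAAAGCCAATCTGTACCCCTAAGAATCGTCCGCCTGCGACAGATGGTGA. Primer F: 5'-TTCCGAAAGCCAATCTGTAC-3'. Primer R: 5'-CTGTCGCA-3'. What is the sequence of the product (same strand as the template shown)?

Scanning the template, TTCCGAAAGCCAATCTGTAC occurs at positions 15–34; this primer anneals to the bottom strand there with its 3' end pointing downstream.
Taking the reverse complement of CTGTCGCA gives TGCGACAG, found at positions 53–60 on the template; the primer anneals here to the top strand with its 3' end pointing upstream.
The product is the template from position 15 through 60 (46 bp).

5'-TTCCGAAAGCCAATCTGTACCCCTAAGAATCGTCCGCCTGCGACAG-3'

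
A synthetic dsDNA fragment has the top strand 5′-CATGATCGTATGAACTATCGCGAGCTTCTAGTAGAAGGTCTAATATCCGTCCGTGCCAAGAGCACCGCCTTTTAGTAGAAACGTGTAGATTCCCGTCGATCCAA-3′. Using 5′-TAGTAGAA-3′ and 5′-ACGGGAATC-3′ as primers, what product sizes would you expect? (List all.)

The forward primer TAGTAGAA matches the top strand at positions 29–36, 73–80.
The reverse primer's reverse complement is GATTCCCGT, matching at positions 88–96.
Each forward site pairs with the reverse site to give a product ending at position 96: sizes 68, 24 bp.

68 bp, 24 bp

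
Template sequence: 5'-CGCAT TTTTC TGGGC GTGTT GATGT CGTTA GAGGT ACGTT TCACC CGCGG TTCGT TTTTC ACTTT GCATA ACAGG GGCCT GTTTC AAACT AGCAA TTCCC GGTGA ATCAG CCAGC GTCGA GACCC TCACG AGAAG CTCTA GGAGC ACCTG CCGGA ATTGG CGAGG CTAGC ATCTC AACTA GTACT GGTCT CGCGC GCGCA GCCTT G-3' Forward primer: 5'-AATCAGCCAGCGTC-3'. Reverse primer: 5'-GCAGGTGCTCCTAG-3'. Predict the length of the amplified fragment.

47 bp

Forward primer AATCAGCCAGCGTC is found on the top strand at positions 105–118.
The reverse primer's reverse complement is CTAGGAGCACCTGC, which matches the template at positions 138–151.
Product length = (reverse-primer end) − (forward-primer start) + 1 = 151 − 105 + 1 = 47 bp.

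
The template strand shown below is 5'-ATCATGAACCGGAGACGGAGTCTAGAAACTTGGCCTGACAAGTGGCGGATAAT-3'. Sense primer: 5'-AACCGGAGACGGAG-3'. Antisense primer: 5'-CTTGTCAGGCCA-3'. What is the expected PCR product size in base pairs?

Scanning the template, AACCGGAGACGGAG occurs at positions 7–20; this primer anneals to the bottom strand there with its 3' end pointing downstream.
Reverse complement of the reverse primer: TGGCCTGACAAG. This occurs on the top strand at positions 31–42.
The product runs from position 7 to position 42, so its length is 42 − 7 + 1 = 36 bp.

36 bp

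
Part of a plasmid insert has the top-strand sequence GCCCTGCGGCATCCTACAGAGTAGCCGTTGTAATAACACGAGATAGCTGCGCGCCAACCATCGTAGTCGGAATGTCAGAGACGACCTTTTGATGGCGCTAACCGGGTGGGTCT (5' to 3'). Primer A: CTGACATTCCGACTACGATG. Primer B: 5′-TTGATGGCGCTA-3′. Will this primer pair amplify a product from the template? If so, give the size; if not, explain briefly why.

Primer A (CTGACATTCCGACTACGATG) has reverse complement CATCGTAGTCGGAATGTCAG, which matches the top strand at positions 59–78; primer A anneals to the top strand there with its 3' end pointing upstream toward position 59.
Primer B (TTGATGGCGCTA) matches the top strand directly at positions 89–100; it anneals to the bottom strand with its 3' end pointing downstream toward position 100.
The 3' ends diverge (primer A extends toward position 1, primer B toward position 113), so the primers never converge on a shared product.

No product — the primers' 3' ends point away from each other.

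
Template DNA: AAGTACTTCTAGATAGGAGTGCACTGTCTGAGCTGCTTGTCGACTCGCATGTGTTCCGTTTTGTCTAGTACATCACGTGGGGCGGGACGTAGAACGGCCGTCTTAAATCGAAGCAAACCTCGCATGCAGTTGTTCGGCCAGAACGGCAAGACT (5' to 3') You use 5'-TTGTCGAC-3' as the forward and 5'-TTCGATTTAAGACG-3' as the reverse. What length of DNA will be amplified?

The forward primer matches the template at positions 37–44.
The reverse primer's reverse complement is CGTCTTAAATCGAA, which matches the template at positions 99–112.
The product runs from position 37 to position 112, so its length is 112 − 37 + 1 = 76 bp.

76 bp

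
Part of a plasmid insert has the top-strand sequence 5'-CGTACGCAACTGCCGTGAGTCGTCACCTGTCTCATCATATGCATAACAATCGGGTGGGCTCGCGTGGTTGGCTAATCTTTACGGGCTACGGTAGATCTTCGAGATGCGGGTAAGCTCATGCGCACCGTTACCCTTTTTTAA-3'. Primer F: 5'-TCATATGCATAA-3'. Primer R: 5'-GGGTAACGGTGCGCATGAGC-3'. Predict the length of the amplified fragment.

The forward primer matches the template at positions 35–46.
Reverse complement of the reverse primer: GCTCATGCGCACCGTTACCC. This occurs on the top strand at positions 114–133.
The product runs from position 35 to position 133, so its length is 133 − 35 + 1 = 99 bp.

99 bp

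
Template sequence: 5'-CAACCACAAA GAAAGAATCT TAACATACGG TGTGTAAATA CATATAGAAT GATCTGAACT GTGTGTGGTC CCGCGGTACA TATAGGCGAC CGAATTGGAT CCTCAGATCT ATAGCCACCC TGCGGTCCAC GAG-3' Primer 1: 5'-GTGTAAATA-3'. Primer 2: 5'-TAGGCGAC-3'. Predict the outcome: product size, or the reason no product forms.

Primer 1 (GTGTAAATA) matches the top strand at positions 32–40 (3' end points downstream).
Primer 2 (TAGGCGAC) also matches the top strand directly, at positions 83–90 — its reverse complement GTCGCCTA is not present.
Both primers anneal to the bottom strand with 3' ends pointing the same way, so neither can prime synthesis back toward the other.

No product — both primers anneal to the same strand and extend in the same direction.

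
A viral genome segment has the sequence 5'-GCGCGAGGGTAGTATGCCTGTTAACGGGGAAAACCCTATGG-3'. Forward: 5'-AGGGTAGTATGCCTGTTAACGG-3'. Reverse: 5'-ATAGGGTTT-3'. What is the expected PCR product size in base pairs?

34 bp

The forward primer matches the template at positions 6–27.
Reverse complement of the reverse primer: AAACCCTAT. This occurs on the top strand at positions 31–39.
Amplicon spans positions 6–39: 34 bp.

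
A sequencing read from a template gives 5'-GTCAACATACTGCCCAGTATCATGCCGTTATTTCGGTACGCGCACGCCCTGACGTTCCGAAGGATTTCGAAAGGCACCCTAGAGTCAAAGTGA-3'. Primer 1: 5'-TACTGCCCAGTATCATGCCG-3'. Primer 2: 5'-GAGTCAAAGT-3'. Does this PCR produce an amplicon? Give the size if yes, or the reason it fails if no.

No product — both primers anneal to the same strand and extend in the same direction.

Primer 1 (TACTGCCCAGTATCATGCCG) matches the top strand at positions 8–27 (3' end points downstream).
Primer 2 (GAGTCAAAGT) also matches the top strand directly, at positions 82–91 — its reverse complement ACTTTGACTC is not present.
Both primers anneal to the bottom strand with 3' ends pointing the same way, so neither can prime synthesis back toward the other.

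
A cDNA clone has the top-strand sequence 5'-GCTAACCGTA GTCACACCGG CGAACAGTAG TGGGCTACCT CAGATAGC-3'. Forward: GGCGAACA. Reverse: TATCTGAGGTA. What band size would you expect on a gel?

28 bp

Scanning the template, GGCGAACA occurs at positions 19–26; this primer anneals to the bottom strand there with its 3' end pointing downstream.
The reverse primer's reverse complement is TACCTCAGATA, which matches the template at positions 36–46.
Product length = (reverse-primer end) − (forward-primer start) + 1 = 46 − 19 + 1 = 28 bp.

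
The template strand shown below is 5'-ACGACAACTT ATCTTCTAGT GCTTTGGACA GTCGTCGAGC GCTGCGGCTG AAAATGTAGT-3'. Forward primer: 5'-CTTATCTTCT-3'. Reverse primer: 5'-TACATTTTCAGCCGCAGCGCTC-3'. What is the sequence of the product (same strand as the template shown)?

Forward primer CTTATCTTCT is found on the top strand at positions 8–17.
Taking the reverse complement of TACATTTTCAGCCGCAGCGCTC gives GAGCGCTGCGGCTGAAAATGTA, found at positions 37–58 on the template; the primer anneals here to the top strand with its 3' end pointing upstream.
The product is the template from position 8 through 58 (51 bp).

5'-CTTATCTTCTAGTGCTTTGGACAGTCGTCGAGCGCTGCGGCTGAAAATGTA-3'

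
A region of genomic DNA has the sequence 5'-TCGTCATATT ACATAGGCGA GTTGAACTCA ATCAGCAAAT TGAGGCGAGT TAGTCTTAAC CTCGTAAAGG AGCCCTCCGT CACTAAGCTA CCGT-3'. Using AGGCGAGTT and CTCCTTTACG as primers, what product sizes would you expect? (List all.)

58 bp, 30 bp

The forward primer AGGCGAGTT matches the top strand at positions 15–23, 43–51.
The reverse primer's reverse complement is CGTAAAGGAG, matching at positions 63–72.
Each forward site pairs with the reverse site to give a product ending at position 72: sizes 58, 30 bp.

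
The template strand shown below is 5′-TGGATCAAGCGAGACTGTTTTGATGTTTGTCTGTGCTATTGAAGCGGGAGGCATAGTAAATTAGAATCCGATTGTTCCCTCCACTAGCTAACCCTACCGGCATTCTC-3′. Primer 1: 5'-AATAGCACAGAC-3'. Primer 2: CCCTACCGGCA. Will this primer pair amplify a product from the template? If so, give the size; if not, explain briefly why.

No product — the primers' 3' ends point away from each other.

Primer 1 (AATAGCACAGAC) has reverse complement GTCTGTGCTATT, which matches the top strand at positions 29–40; primer 1 anneals to the top strand there with its 3' end pointing upstream toward position 29.
Primer 2 (CCCTACCGGCA) matches the top strand directly at positions 92–102; it anneals to the bottom strand with its 3' end pointing downstream toward position 102.
The 3' ends diverge (primer 1 extends toward position 1, primer 2 toward position 107), so the primers never converge on a shared product.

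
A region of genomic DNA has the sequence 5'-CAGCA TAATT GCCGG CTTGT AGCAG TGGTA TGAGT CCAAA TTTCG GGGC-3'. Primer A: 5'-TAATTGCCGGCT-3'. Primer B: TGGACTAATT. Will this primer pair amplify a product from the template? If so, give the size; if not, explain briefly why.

No product — primer B has no binding site in the template.

Primer B (TGGACTAATT) does not match the top strand, and its reverse complement AATTAGTCCA does not match either.
With no annealing site for primer B, no amplification occurs.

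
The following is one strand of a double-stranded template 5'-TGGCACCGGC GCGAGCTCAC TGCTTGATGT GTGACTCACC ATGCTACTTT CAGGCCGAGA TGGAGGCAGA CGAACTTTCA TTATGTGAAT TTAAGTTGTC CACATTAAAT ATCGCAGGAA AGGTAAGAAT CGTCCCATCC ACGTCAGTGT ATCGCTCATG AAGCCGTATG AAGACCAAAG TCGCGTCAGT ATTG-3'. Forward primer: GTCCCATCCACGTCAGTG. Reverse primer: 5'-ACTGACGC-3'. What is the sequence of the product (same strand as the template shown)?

Forward primer GTCCCATCCACGTCAGTG is found on the top strand at positions 132–149.
Taking the reverse complement of ACTGACGC gives GCGTCAGT, found at positions 183–190 on the template; the primer anneals here to the top strand with its 3' end pointing upstream.
The product is the template from position 132 through 190 (59 bp).

5'-GTCCCATCCACGTCAGTGTATCGCTCATGAAGCCGTATGAAGACCAAAGTCGCGTCAGT-3'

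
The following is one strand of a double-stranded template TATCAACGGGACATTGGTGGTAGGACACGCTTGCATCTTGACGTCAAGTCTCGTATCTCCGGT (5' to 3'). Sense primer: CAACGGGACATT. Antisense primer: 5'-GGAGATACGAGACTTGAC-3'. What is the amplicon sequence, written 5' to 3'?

Scanning the template, CAACGGGACATT occurs at positions 4–15; this primer anneals to the bottom strand there with its 3' end pointing downstream.
The reverse primer's reverse complement is GTCAAGTCTCGTATCTCC, which matches the template at positions 43–60.
The product is the template from position 4 through 60 (57 bp).

5'-CAACGGGACATTGGTGGTAGGACACGCTTGCATCTTGACGTCAAGTCTCGTATCTCC-3'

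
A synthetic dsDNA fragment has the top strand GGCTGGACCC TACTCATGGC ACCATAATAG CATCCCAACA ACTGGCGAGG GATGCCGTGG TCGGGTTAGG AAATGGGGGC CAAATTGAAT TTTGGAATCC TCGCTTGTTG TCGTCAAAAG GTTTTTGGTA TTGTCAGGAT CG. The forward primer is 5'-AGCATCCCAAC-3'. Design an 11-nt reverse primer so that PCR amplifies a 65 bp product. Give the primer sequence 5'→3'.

5'-AAAATTCAATT-3'

The forward primer binds at positions 29–39, so a 65 bp product ends at position 29 + 65 − 1 = 93.
The reverse primer anneals to the top strand over positions 83–93, i.e. to AATTGAATTTT.
Its sequence written 5'→3' is the reverse complement: AAAATTCAATT.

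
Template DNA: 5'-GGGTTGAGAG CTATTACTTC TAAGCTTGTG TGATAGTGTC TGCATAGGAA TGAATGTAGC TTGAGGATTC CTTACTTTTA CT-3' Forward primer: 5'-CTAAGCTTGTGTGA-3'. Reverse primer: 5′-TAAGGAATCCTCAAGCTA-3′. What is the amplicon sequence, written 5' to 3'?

Forward primer CTAAGCTTGTGTGA is found on the top strand at positions 20–33.
Taking the reverse complement of TAAGGAATCCTCAAGCTA gives TAGCTTGAGGATTCCTTA, found at positions 57–74 on the template; the primer anneals here to the top strand with its 3' end pointing upstream.
The product is the template from position 20 through 74 (55 bp).

5'-CTAAGCTTGTGTGATAGTGTCTGCATAGGAATGAATGTAGCTTGAGGATTCCTTA-3'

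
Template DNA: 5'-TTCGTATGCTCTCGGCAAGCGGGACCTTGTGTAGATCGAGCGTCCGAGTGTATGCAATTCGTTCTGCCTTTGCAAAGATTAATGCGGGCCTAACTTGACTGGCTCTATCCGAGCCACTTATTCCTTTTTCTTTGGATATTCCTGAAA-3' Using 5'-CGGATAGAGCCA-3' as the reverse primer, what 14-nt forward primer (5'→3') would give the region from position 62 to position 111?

5'-TTCTGCCTTTGCAA-3'

The reverse primer's reverse complement TGGCTCTATCCG matches the template at positions 100–111; the product starts at position 62.
The forward primer is identical to the top strand over positions 62–75: TTCTGCCTTTGCAA.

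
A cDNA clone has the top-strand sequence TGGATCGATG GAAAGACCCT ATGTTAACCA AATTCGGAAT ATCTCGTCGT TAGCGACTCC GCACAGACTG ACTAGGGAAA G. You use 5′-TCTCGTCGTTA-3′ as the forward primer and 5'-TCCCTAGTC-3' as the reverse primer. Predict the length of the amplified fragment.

37 bp

The forward primer matches the template at positions 42–52.
Taking the reverse complement of TCCCTAGTC gives GACTAGGGA, found at positions 70–78 on the template; the primer anneals here to the top strand with its 3' end pointing upstream.
Product length = (reverse-primer end) − (forward-primer start) + 1 = 78 − 42 + 1 = 37 bp.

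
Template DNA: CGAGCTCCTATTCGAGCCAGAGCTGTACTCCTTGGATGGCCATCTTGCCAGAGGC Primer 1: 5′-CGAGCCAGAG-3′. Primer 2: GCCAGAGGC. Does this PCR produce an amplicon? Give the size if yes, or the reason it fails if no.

No product — both primers anneal to the same strand and extend in the same direction.

Primer 1 (CGAGCCAGAG) matches the top strand at positions 13–22 (3' end points downstream).
Primer 2 (GCCAGAGGC) also matches the top strand directly, at positions 47–55 — its reverse complement GCCTCTGGC is not present.
Both primers anneal to the bottom strand with 3' ends pointing the same way, so neither can prime synthesis back toward the other.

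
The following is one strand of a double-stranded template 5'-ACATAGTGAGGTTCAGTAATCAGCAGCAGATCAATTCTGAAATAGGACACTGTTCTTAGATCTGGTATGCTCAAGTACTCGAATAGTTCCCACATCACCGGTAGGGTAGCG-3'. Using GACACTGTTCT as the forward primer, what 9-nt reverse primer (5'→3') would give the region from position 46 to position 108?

The product's 3' end on the top strand is position 108.
The reverse primer anneals to the top strand over positions 100–108, i.e. to GGTAGGGTA.
Its sequence written 5'→3' is the reverse complement: TACCCTACC.

5'-TACCCTACC-3'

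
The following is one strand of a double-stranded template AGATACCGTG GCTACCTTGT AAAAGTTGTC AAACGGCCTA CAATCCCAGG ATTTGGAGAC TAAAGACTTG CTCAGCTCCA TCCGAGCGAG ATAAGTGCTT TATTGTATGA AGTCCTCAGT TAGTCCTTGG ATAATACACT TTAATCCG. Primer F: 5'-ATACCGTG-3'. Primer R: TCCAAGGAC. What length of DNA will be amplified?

Forward primer ATACCGTG is found on the top strand at positions 3–10.
The reverse primer's reverse complement is GTCCTTGGA, which matches the template at positions 123–131.
Amplicon spans positions 3–131: 129 bp.

129 bp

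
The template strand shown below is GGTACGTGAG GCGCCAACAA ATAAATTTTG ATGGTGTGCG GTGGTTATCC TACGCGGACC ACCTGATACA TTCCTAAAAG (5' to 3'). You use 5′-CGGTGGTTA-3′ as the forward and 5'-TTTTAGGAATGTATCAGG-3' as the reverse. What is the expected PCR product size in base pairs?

41 bp

The forward primer matches the template at positions 39–47.
Reverse complement of the reverse primer: CCTGATACATTCCTAAAA. This occurs on the top strand at positions 62–79.
The product runs from position 39 to position 79, so its length is 79 − 39 + 1 = 41 bp.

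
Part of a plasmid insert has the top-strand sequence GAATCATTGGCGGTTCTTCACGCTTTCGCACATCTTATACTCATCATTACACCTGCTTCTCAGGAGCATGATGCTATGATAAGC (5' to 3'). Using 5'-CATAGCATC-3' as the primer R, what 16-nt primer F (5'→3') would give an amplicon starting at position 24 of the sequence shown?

The reverse primer's reverse complement GATGCTATG matches the template at positions 70–78; the product starts at position 24.
The forward primer is identical to the top strand over positions 24–39: TTTCGCACATCTTATA.

5'-TTTCGCACATCTTATA-3'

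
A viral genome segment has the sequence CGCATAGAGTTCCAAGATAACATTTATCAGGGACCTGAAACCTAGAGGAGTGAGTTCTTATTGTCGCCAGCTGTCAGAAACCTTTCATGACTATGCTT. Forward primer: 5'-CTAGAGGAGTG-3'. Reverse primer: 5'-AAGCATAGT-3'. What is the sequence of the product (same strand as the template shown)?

5'-CTAGAGGAGTGAGTTCTTATTGTCGCCAGCTGTCAGAAACCTTTCATGACTATGCTT-3'

Scanning the template, CTAGAGGAGTG occurs at positions 42–52; this primer anneals to the bottom strand there with its 3' end pointing downstream.
Reverse complement of the reverse primer: ACTATGCTT. This occurs on the top strand at positions 90–98.
The product is the template from position 42 through 98 (57 bp).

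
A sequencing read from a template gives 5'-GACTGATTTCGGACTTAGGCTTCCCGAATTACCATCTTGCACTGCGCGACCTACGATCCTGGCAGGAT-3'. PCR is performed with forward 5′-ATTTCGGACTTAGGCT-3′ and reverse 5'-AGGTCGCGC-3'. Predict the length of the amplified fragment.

Forward primer ATTTCGGACTTAGGCT is found on the top strand at positions 6–21.
Taking the reverse complement of AGGTCGCGC gives GCGCGACCT, found at positions 44–52 on the template; the primer anneals here to the top strand with its 3' end pointing upstream.
Amplicon spans positions 6–52: 47 bp.

47 bp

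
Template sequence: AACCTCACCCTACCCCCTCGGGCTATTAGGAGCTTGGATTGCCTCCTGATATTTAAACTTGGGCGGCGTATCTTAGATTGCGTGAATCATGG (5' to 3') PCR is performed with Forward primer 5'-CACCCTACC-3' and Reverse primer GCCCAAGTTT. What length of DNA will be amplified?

59 bp

The forward primer matches the template at positions 6–14.
The reverse primer's reverse complement is AAACTTGGGC, which matches the template at positions 55–64.
Product length = (reverse-primer end) − (forward-primer start) + 1 = 64 − 6 + 1 = 59 bp.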